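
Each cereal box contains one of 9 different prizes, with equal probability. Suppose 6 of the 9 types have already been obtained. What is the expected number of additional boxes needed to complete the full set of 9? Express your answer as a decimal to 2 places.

16.50

Starting from 6 distinct types, each trial gives a new one with probability (9−i)/9 when i types are held, so the wait for the next new type is 9/(9−i).
E = 9/3 + 9/2 + 9/1 = 33/2 ≈ 16.50.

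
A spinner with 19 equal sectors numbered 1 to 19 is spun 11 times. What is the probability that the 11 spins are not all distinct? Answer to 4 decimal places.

P(all 11 different) = 19/19 · 18/19 · ··· · 9/19 ≈ 0.0259.
P(at least two equal) = 1 − 0.0259 = 0.9741.

0.9741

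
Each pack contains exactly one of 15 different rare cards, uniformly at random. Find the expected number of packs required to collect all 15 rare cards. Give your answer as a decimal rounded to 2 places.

49.77

After i distinct types are collected, each trial gives a new one with probability (15−i)/15, so the expected wait for the next new type is 15/(15−i).
E = 15/15 + 15/14 + 15/13 + 15/12 + 15/11 + 15/10 + 15/9 + 15/8 + 15/7 + 15/6 + 15/5 + 15/4 + 15/3 + 15/2 + 15/1 = 1195757/24024 ≈ 49.77.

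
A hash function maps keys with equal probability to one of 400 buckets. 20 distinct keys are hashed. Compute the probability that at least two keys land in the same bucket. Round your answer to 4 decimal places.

It's easier to compute the probability that all 20 are distinct.
P(all distinct) = 400/400 · 399/400 · ··· · 381/400 ≈ 0.6170.
So the probability of at least one match is 1 − 0.6170 = 0.3830.

0.3830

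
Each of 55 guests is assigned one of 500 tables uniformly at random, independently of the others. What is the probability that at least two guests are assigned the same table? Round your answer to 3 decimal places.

It's easier to compute the probability that all 55 are distinct.
P(all distinct) = 500/500 · 499/500 · ··· · 446/500 ≈ 0.046.
So the probability of at least one match is 1 − 0.046 = 0.954.

0.954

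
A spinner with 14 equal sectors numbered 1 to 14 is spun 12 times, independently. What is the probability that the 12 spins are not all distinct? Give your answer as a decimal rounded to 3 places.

P(all 12 different) = 14/14 · 13/14 · ··· · 3/14 ≈ 0.001.
P(at least two equal) = 1 − 0.001 = 0.999.

0.999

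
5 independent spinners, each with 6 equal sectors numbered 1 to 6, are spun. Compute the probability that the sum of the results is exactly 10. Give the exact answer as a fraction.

There are 6^5 = 7776 equally likely outcomes.
The number of ordered 5-tuples from {1,…,6} summing to 10 is 126.
P(sum = 10) = 126/7776 = 7/432.

7/432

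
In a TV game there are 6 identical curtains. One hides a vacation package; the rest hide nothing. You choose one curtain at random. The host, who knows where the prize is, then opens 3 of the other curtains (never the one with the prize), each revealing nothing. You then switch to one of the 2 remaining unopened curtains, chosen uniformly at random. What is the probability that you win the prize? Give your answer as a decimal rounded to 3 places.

Your original curtain holds the prize with probability 1/6, so the other 5 collectively hold it with probability 5/6.
The host can always find 3 empty curtains to open, so the reveals don't change that 5/6; it is now spread over the 2 remaining unopened curtains.
P(win by switching) = (5/6) · (1/2) = 5/12 ≈ 0.417.

0.417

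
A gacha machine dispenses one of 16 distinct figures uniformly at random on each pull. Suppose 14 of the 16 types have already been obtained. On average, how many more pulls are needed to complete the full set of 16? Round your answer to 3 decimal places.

24.000

Starting from 14 distinct types, each trial gives a new one with probability (16−i)/16 when i types are held, so the wait for the next new type is 16/(16−i).
E = 16/2 + 16/1 = 24 ≈ 24.000.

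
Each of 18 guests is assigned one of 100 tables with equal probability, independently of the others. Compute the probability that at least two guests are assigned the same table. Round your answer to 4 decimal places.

It's easier to compute the probability that all 18 are distinct.
P(all distinct) = 100/100 · 99/100 · ··· · 83/100 ≈ 0.1963.
So the probability of at least one match is 1 − 0.1963 = 0.8037.

0.8037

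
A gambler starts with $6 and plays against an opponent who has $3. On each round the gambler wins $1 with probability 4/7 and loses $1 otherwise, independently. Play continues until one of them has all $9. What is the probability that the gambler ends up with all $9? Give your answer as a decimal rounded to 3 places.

Let r = q/p = (3/7)/(4/7) = 3/4. The recurrence P(i) = p·P(i+1) + q·P(i−1) with P(0)=0, P(9)=1 gives P(i) = (1 − r^i)/(1 − r^9).
P(6) = (1 − (3/4)^6) / (1 − (3/4)^9) = 5824/6553 ≈ 0.889.

0.889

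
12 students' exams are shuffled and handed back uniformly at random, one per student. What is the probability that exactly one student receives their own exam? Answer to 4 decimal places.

0.3679

Choose which one is fixed: C(12,1) = 12 ways.
The remaining 11 must have no fixed point: D(11) = 14684570.
P = 12·14684570/479001600 = 1468457/3991680 ≈ 0.3679.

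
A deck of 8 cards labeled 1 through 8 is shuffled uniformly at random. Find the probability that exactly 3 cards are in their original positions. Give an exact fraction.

Choose which 3 of the 8 are fixed: C(8,3) = 56 ways.
The remaining 5 must have no fixed point: D(5) = 44.
P = 56·44/40320 = 11/180.

11/180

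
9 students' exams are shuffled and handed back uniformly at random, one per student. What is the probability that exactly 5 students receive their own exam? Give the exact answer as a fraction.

Choose which 5 of the 9 are fixed: C(9,5) = 126 ways.
The remaining 4 must have no fixed point: D(4) = 9.
P = 126·9/362880 = 1/320.

1/320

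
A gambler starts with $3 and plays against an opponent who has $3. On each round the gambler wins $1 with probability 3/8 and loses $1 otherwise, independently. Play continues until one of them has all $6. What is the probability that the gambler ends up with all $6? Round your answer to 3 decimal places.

Let r = q/p = (5/8)/(3/8) = 5/3. The recurrence P(i) = p·P(i+1) + q·P(i−1) with P(0)=0, P(6)=1 gives P(i) = (1 − r^i)/(1 − r^6).
P(3) = (1 − (5/3)^3) / (1 − (5/3)^6) = 27/152 ≈ 0.178.

0.178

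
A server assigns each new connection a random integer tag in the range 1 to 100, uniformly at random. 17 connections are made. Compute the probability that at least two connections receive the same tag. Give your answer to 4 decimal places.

It's easier to compute the probability that all 17 are distinct.
P(all distinct) = 100/100 · 99/100 · ··· · 84/100 ≈ 0.2365.
So the probability of at least one match is 1 − 0.2365 = 0.7635.

0.7635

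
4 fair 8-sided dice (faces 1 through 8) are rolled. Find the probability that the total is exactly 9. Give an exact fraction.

There are 8^4 = 4096 equally likely outcomes.
The number of ordered 4-tuples from {1,…,8} summing to 9 is 56.
P(sum = 9) = 56/4096 = 7/512.

7/512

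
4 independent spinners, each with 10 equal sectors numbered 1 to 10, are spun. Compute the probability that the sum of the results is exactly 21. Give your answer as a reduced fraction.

33/500

There are 10^4 = 10000 equally likely outcomes.
The number of ordered 4-tuples from {1,…,10} summing to 21 is 660.
P(sum = 21) = 660/10000 = 33/500.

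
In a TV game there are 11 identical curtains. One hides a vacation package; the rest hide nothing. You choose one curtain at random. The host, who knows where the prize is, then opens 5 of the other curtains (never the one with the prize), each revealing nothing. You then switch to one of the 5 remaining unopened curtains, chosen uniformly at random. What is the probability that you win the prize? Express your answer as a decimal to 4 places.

0.1818

Your original curtain holds the prize with probability 1/11, so the other 10 collectively hold it with probability 10/11.
The host can always find 5 empty curtains to open, so the reveals don't change that 10/11; it is now spread over the 5 remaining unopened curtains.
P(win by switching) = (10/11) · (1/5) = 2/11 ≈ 0.1818.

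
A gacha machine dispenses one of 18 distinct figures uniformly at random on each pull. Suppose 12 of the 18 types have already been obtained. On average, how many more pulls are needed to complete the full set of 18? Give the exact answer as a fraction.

Starting from 12 distinct types, each trial gives a new one with probability (18−i)/18 when i types are held, so the wait for the next new type is 18/(18−i).
E = 18/6 + 18/5 + 18/4 + 18/3 + 18/2 + 18/1 = 441/10.

441/10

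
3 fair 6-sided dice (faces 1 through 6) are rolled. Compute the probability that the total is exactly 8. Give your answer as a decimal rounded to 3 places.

0.097

There are 6^3 = 216 equally likely outcomes.
The number of ordered 3-tuples from {1,…,6} summing to 8 is 21.
P(sum = 8) = 21/216 = 7/72 ≈ 0.097.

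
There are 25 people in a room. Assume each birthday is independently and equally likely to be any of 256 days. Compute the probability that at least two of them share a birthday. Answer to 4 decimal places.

It's easier to compute the probability that all 25 are distinct.
P(all distinct) = 256/256 · 255/256 · ··· · 232/256 ≈ 0.2979.
So the probability of at least one match is 1 − 0.2979 = 0.7021.

0.7021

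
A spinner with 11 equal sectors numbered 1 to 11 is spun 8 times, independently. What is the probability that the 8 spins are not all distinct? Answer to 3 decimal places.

0.969

P(all 8 different) = 11/11 · 10/11 · ··· · 4/11 ≈ 0.031.
P(at least two equal) = 1 − 0.031 = 0.969.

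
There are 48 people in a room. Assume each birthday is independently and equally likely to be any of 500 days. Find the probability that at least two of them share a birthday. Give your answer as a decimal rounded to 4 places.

It's easier to compute the probability that all 48 are distinct.
P(all distinct) = 500/500 · 499/500 · ··· · 453/500 ≈ 0.0972.
So the probability of at least one match is 1 − 0.0972 = 0.9028.

0.9028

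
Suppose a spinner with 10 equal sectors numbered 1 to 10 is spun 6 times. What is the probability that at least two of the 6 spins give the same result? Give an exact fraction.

P(all 6 different) = 10/10 · 9/10 · ··· · 5/10 = 189/1250.
P(at least two equal) = 1 − 189/1250 = 1061/1250.

1061/1250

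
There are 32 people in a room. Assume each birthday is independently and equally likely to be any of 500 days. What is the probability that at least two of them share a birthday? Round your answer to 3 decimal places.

0.637

It's easier to compute the probability that all 32 are distinct.
P(all distinct) = 500/500 · 499/500 · ··· · 469/500 ≈ 0.363.
So the probability of at least one match is 1 − 0.363 = 0.637.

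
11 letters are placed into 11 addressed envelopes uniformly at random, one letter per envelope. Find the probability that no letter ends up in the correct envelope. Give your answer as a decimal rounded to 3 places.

0.368

This is the derangement probability: permutations of 11 with no fixed point.
D(11) = 11! · (1 − 1/1! + 1/2! − ··· + (−1)^11/11!) = 14684570.
P = 14684570/39916800 = 1468457/3991680 ≈ 0.368.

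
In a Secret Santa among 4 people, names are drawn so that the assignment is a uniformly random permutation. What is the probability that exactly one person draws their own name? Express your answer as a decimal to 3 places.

0.333

Choose which one is fixed: C(4,1) = 4 ways.
The remaining 3 must have no fixed point: D(3) = 2.
P = 4·2/24 = 1/3 ≈ 0.333.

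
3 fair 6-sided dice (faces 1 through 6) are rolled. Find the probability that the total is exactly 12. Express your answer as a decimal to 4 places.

0.1157

There are 6^3 = 216 equally likely outcomes.
The number of ordered 3-tuples from {1,…,6} summing to 12 is 25.
P(sum = 12) = 25/216 ≈ 0.1157.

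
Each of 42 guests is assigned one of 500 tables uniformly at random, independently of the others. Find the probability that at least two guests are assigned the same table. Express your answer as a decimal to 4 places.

0.8300

It's easier to compute the probability that all 42 are distinct.
P(all distinct) = 500/500 · 499/500 · ··· · 459/500 ≈ 0.1700.
So the probability of at least one match is 1 − 0.1700 = 0.8300.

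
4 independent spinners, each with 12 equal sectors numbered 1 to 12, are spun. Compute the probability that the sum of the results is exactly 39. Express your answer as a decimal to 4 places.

There are 12^4 = 20736 equally likely outcomes.
The number of ordered 4-tuples from {1,…,12} summing to 39 is 220.
P(sum = 39) = 220/20736 = 55/5184 ≈ 0.0106.

0.0106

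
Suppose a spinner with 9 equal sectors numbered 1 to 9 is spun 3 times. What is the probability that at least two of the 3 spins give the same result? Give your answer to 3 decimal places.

P(all 3 different) = 9/9 · 8/9 · ··· · 7/9 ≈ 0.691.
P(at least two equal) = 1 − 0.691 = 0.309.

0.309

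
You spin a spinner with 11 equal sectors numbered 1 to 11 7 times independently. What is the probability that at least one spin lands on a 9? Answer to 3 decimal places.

0.487

P(no spin lands on a 9) = (10/11)^7 ≈ 0.513.
P(at least one) = 1 − 0.513 = 0.487.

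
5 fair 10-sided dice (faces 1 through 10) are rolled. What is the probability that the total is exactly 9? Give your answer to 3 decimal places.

0.001

There are 10^5 = 100000 equally likely outcomes.
The number of ordered 5-tuples from {1,…,10} summing to 9 is 70.
P(sum = 9) = 70/100000 = 7/10000 ≈ 0.001.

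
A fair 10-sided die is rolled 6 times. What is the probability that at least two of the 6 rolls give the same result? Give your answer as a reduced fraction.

1061/1250

P(all 6 different) = 10/10 · 9/10 · ··· · 5/10 = 189/1250.
P(at least two equal) = 1 − 189/1250 = 1061/1250.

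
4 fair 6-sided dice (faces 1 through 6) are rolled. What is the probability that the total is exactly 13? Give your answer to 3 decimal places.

There are 6^4 = 1296 equally likely outcomes.
The number of ordered 4-tuples from {1,…,6} summing to 13 is 140.
P(sum = 13) = 140/1296 = 35/324 ≈ 0.108.

0.108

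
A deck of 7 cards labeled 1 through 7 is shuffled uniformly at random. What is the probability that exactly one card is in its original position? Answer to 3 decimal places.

0.368

Choose which one is fixed: C(7,1) = 7 ways.
The remaining 6 must have no fixed point: D(6) = 265.
P = 7·265/5040 = 53/144 ≈ 0.368.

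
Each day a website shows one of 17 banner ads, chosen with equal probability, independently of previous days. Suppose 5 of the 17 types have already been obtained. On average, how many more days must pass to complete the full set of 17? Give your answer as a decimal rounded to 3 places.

Starting from 5 distinct types, each trial gives a new one with probability (17−i)/17 when i types are held, so the wait for the next new type is 17/(17−i).
E = 17/12 + 17/11 + 17/10 + 17/9 + 17/8 + 17/7 + 17/6 + 17/5 + 17/4 + 17/3 + 17/2 + 17/1 = 1462357/27720 ≈ 52.755.

52.755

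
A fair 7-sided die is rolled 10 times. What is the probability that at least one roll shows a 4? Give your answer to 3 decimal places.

P(no roll shows a 4) = (6/7)^10 ≈ 0.214.
P(at least one) = 1 − 0.214 = 0.786.

0.786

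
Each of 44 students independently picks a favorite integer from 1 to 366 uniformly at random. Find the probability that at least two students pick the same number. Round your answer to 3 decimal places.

It's easier to compute the probability that all 44 are distinct.
P(all distinct) = 366/366 · 365/366 · ··· · 323/366 ≈ 0.068.
So the probability of at least one match is 1 − 0.068 = 0.932.

0.932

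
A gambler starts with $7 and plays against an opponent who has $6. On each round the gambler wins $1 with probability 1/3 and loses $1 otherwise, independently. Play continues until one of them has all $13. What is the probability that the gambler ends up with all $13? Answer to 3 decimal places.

0.016

Let r = q/p = (2/3)/(1/3) = 2. The recurrence P(i) = p·P(i+1) + q·P(i−1) with P(0)=0, P(13)=1 gives P(i) = (1 − r^i)/(1 − r^13).
P(7) = (1 − (2)^7) / (1 − (2)^13) = 127/8191 ≈ 0.016.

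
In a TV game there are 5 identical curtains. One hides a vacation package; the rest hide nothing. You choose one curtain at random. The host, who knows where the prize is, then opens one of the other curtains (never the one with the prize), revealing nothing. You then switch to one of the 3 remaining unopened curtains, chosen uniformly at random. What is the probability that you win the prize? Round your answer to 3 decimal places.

0.267

Your original curtain holds the prize with probability 1/5, so the other 4 collectively hold it with probability 4/5.
The host can always find an empty curtain to open, so this doesn't change that 4/5; it is now spread over the 3 remaining unopened curtains.
P(win by switching) = (4/5) · (1/3) = 4/15 ≈ 0.267.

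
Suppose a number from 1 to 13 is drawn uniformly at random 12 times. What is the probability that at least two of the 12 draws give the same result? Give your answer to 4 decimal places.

0.9997

P(all 12 different) = 13/13 · 12/13 · ··· · 2/13 ≈ 0.0003.
P(at least two equal) = 1 − 0.0003 = 0.9997.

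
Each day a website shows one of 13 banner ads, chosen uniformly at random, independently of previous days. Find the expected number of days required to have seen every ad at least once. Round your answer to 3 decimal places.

After i distinct types are collected, each trial gives a new one with probability (13−i)/13, so the expected wait for the next new type is 13/(13−i).
E = 13/13 + 13/12 + 13/11 + 13/10 + 13/9 + 13/8 + 13/7 + 13/6 + 13/5 + 13/4 + 13/3 + 13/2 + 13/1 = 1145993/27720 ≈ 41.342.

41.342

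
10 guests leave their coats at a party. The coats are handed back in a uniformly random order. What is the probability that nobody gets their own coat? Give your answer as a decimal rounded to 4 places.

0.3679

This is the derangement probability: permutations of 10 with no fixed point.
D(10) = 10! · (1 − 1/1! + 1/2! − ··· + (−1)^10/10!) = 1334961.
P = 1334961/3628800 = 16481/44800 ≈ 0.3679.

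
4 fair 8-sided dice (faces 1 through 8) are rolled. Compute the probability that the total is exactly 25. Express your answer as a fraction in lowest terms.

There are 8^4 = 4096 equally likely outcomes.
The number of ordered 4-tuples from {1,…,8} summing to 25 is 120.
P(sum = 25) = 120/4096 = 15/512.

15/512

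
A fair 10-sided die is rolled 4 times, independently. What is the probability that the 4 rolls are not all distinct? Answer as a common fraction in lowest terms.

62/125

P(all 4 different) = 10/10 · 9/10 · ··· · 7/10 = 63/125.
P(at least two equal) = 1 − 63/125 = 62/125.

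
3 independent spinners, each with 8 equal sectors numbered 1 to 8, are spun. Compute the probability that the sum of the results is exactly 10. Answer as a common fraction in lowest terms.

9/128

There are 8^3 = 512 equally likely outcomes.
The number of ordered 3-tuples from {1,…,8} summing to 10 is 36.
P(sum = 10) = 36/512 = 9/128.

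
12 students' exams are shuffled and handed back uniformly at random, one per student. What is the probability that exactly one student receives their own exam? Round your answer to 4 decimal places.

0.3679

Choose which one is fixed: C(12,1) = 12 ways.
The remaining 11 must have no fixed point: D(11) = 14684570.
P = 12·14684570/479001600 = 1468457/3991680 ≈ 0.3679.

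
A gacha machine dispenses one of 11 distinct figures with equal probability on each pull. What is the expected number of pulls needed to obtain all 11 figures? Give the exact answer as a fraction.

83711/2520

After i distinct types are collected, each trial gives a new one with probability (11−i)/11, so the expected wait for the next new type is 11/(11−i).
E = 11/11 + 11/10 + 11/9 + 11/8 + 11/7 + 11/6 + 11/5 + 11/4 + 11/3 + 11/2 + 11/1 = 83711/2520.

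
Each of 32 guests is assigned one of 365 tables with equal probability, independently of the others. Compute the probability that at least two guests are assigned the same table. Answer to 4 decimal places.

0.7533

It's easier to compute the probability that all 32 are distinct.
P(all distinct) = 365/365 · 364/365 · ··· · 334/365 ≈ 0.2467.
So the probability of at least one match is 1 − 0.2467 = 0.7533.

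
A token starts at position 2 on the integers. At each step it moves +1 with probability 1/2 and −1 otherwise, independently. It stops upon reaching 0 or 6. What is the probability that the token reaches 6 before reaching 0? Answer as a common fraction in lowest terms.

1/3

With a fair step, P(i) = ½P(i−1) + ½P(i+1) with P(0)=0, P(6)=1 has the linear solution P(i) = i/6.
P(2) = 2/6 = 1/3.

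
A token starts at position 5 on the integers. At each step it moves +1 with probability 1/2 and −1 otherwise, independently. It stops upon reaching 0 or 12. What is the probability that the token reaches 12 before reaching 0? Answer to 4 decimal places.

With a fair step, P(i) = ½P(i−1) + ½P(i+1) with P(0)=0, P(12)=1 has the linear solution P(i) = i/12.
P(5) = 5/12 ≈ 0.4167.

0.4167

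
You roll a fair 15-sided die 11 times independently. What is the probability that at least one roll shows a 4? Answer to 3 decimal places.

0.532

P(no roll shows a 4) = (14/15)^11 ≈ 0.468.
P(at least one) = 1 − 0.468 = 0.532.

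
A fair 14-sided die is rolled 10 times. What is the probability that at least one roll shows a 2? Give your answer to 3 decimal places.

0.523

P(no roll shows a 2) = (13/14)^10 ≈ 0.477.
P(at least one) = 1 − 0.477 = 0.523.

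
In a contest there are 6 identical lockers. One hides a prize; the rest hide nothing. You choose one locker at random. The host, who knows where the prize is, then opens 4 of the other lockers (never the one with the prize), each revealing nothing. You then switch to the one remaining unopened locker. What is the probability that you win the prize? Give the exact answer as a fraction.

5/6

Your original locker holds the prize with probability 1/6, so the other 5 collectively hold it with probability 5/6.
The host can always find 4 empty lockers to open, so the reveals don't change that 5/6; it is now spread over the 1 remaining unopened locker.
P(win by switching) = (5/6) · (1/1) = 5/6.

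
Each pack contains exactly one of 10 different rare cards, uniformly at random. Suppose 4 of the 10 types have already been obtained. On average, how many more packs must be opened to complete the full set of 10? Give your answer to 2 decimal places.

24.50

Starting from 4 distinct types, each trial gives a new one with probability (10−i)/10 when i types are held, so the wait for the next new type is 10/(10−i).
E = 10/6 + 10/5 + 10/4 + 10/3 + 10/2 + 10/1 = 49/2 ≈ 24.50.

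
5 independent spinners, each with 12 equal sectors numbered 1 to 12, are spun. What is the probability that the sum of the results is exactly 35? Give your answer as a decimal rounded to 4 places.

There are 12^5 = 248832 equally likely outcomes.
The number of ordered 5-tuples from {1,…,12} summing to 35 is 11901.
P(sum = 35) = 11901/248832 = 3967/82944 ≈ 0.0478.

0.0478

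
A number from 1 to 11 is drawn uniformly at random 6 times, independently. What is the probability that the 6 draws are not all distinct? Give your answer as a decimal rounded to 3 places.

P(all 6 different) = 11/11 · 10/11 · ··· · 6/11 ≈ 0.188.
P(at least two equal) = 1 − 0.188 = 0.812.

0.812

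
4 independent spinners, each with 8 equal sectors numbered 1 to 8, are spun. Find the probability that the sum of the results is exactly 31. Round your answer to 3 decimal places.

There are 8^4 = 4096 equally likely outcomes.
The number of ordered 4-tuples from {1,…,8} summing to 31 is 4.
P(sum = 31) = 4/4096 = 1/1024 ≈ 0.001.

0.001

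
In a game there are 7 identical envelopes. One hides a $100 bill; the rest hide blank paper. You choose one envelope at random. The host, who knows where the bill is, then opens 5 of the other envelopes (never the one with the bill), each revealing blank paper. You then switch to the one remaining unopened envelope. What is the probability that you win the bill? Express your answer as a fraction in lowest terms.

Your original envelope holds the bill with probability 1/7, so the other 6 collectively hold it with probability 6/7.
The host can always find 5 empty envelopes to open, so the reveals don't change that 6/7; it is now spread over the 1 remaining unopened envelope.
P(win by switching) = (6/7) · (1/1) = 6/7.

6/7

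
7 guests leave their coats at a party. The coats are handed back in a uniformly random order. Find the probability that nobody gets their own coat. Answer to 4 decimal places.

This is the derangement probability: permutations of 7 with no fixed point.
D(7) = 7! · (1 − 1/1! + 1/2! − ··· + (−1)^7/7!) = 1854.
P = 1854/5040 = 103/280 ≈ 0.3679.

0.3679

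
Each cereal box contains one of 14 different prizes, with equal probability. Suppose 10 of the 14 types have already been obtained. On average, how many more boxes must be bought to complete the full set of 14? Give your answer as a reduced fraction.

Starting from 10 distinct types, each trial gives a new one with probability (14−i)/14 when i types are held, so the wait for the next new type is 14/(14−i).
E = 14/4 + 14/3 + 14/2 + 14/1 = 175/6.

175/6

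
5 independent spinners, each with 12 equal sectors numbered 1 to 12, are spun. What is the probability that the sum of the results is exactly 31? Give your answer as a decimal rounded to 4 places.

There are 12^5 = 248832 equally likely outcomes.
The number of ordered 5-tuples from {1,…,12} summing to 31 is 12255.
P(sum = 31) = 12255/248832 = 4085/82944 ≈ 0.0493.

0.0493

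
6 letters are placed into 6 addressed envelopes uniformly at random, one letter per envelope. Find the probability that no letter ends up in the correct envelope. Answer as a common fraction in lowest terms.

53/144

This is the derangement probability: permutations of 6 with no fixed point.
D(6) = 6! · (1 − 1/1! + 1/2! − ··· + (−1)^6/6!) = 265.
P = 265/720 = 53/144.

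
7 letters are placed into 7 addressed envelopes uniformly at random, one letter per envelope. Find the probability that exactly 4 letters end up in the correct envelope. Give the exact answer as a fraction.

1/72

Choose which 4 of the 7 are fixed: C(7,4) = 35 ways.
The remaining 3 must have no fixed point: D(3) = 2.
P = 35·2/5040 = 1/72.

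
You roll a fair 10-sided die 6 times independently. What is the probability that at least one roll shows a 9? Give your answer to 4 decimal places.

0.4686

P(no roll shows a 9) = (9/10)^6 ≈ 0.5314.
P(at least one) = 1 − 0.5314 = 0.4686.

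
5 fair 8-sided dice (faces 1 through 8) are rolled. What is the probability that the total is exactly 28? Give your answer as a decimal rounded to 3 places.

There are 8^5 = 32768 equally likely outcomes.
The number of ordered 5-tuples from {1,…,8} summing to 28 is 1470.
P(sum = 28) = 1470/32768 = 735/16384 ≈ 0.045.

0.045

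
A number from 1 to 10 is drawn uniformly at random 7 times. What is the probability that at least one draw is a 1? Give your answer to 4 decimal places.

P(no draw is a 1) = (9/10)^7 ≈ 0.4783.
P(at least one) = 1 − 0.4783 = 0.5217.

0.5217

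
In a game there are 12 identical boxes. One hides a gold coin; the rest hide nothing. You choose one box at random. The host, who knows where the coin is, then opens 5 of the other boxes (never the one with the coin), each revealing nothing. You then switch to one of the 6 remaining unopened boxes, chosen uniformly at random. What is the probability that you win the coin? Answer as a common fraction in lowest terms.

Your original box holds the coin with probability 1/12, so the other 11 collectively hold it with probability 11/12.
The host can always find 5 empty boxes to open, so the reveals don't change that 11/12; it is now spread over the 6 remaining unopened boxes.
P(win by switching) = (11/12) · (1/6) = 11/72.

11/72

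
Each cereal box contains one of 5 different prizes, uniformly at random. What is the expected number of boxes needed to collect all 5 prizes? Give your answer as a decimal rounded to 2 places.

11.42

After i distinct types are collected, each trial gives a new one with probability (5−i)/5, so the expected wait for the next new type is 5/(5−i).
E = 5/5 + 5/4 + 5/3 + 5/2 + 5/1 = 137/12 ≈ 11.42.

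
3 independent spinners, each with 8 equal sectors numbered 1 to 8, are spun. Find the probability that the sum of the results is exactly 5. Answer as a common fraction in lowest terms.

3/256

There are 8^3 = 512 equally likely outcomes.
The number of ordered 3-tuples from {1,…,8} summing to 5 is 6.
P(sum = 5) = 6/512 = 3/256.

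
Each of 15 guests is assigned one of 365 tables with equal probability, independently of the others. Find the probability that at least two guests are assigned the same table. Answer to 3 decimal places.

0.253

It's easier to compute the probability that all 15 are distinct.
P(all distinct) = 365/365 · 364/365 · ··· · 351/365 ≈ 0.747.
So the probability of at least one match is 1 − 0.747 = 0.253.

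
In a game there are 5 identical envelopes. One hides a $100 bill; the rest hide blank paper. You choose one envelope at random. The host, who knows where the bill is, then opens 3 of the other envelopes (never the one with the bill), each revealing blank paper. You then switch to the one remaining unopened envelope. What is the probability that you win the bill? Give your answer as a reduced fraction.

4/5

Your original envelope holds the bill with probability 1/5, so the other 4 collectively hold it with probability 4/5.
The host can always find 3 empty envelopes to open, so the reveals don't change that 4/5; it is now spread over the 1 remaining unopened envelope.
P(win by switching) = (4/5) · (1/1) = 4/5.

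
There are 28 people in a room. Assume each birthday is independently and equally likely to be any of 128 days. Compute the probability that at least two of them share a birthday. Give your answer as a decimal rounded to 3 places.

0.959

It's easier to compute the probability that all 28 are distinct.
P(all distinct) = 128/128 · 127/128 · ··· · 101/128 ≈ 0.041.
So the probability of at least one match is 1 − 0.041 = 0.959.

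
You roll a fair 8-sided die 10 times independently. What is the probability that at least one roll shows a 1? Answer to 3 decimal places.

P(no roll shows a 1) = (7/8)^10 ≈ 0.263.
P(at least one) = 1 − 0.263 = 0.737.

0.737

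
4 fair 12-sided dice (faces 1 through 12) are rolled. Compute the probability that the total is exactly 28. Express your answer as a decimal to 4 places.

There are 12^4 = 20736 equally likely outcomes.
The number of ordered 4-tuples from {1,…,12} summing to 28 is 1111.
P(sum = 28) = 1111/20736 ≈ 0.0536.

0.0536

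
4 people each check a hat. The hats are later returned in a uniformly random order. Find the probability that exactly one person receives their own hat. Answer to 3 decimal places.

0.333

Choose which one is fixed: C(4,1) = 4 ways.
The remaining 3 must have no fixed point: D(3) = 2.
P = 4·2/24 = 1/3 ≈ 0.333.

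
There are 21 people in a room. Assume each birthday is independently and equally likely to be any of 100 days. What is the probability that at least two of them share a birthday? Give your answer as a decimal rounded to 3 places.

0.896

It's easier to compute the probability that all 21 are distinct.
P(all distinct) = 100/100 · 99/100 · ··· · 80/100 ≈ 0.104.
So the probability of at least one match is 1 − 0.104 = 0.896.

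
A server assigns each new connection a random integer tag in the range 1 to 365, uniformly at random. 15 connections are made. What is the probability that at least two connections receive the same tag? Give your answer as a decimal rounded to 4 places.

0.2529

It's easier to compute the probability that all 15 are distinct.
P(all distinct) = 365/365 · 364/365 · ··· · 351/365 ≈ 0.7471.
So the probability of at least one match is 1 − 0.7471 = 0.2529.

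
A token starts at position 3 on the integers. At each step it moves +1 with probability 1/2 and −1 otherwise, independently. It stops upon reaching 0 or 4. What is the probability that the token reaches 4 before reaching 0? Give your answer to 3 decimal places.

With a fair step, P(i) = ½P(i−1) + ½P(i+1) with P(0)=0, P(4)=1 has the linear solution P(i) = i/4.
P(3) = 3/4 ≈ 0.750.

0.750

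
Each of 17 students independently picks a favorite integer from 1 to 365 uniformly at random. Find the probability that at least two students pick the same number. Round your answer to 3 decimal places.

It's easier to compute the probability that all 17 are distinct.
P(all distinct) = 365/365 · 364/365 · ··· · 349/365 ≈ 0.685.
So the probability of at least one match is 1 − 0.685 = 0.315.

0.315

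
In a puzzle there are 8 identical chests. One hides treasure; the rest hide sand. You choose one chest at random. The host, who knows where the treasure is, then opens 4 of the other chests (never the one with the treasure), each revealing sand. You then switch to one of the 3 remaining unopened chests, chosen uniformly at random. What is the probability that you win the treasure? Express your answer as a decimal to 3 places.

0.292

Your original chest holds the treasure with probability 1/8, so the other 7 collectively hold it with probability 7/8.
The host can always find 4 empty chests to open, so the reveals don't change that 7/8; it is now spread over the 3 remaining unopened chests.
P(win by switching) = (7/8) · (1/3) = 7/24 ≈ 0.292.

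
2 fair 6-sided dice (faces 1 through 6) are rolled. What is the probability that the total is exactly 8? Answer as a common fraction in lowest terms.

5/36

There are 6^2 = 36 equally likely outcomes.
The number of ordered 2-tuples from {1,…,6} summing to 8 is 5.
P(sum = 8) = 5/36.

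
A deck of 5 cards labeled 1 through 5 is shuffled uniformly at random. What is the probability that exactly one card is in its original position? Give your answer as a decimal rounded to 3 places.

0.375

Choose which one is fixed: C(5,1) = 5 ways.
The remaining 4 must have no fixed point: D(4) = 9.
P = 5·9/120 = 3/8 ≈ 0.375.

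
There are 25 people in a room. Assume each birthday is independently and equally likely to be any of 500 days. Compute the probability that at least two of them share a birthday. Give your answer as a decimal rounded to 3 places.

It's easier to compute the probability that all 25 are distinct.
P(all distinct) = 500/500 · 499/500 · ··· · 476/500 ≈ 0.543.
So the probability of at least one match is 1 − 0.543 = 0.457.

0.457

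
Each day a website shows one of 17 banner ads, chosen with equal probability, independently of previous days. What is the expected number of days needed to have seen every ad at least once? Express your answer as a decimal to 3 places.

58.472

After i distinct types are collected, each trial gives a new one with probability (17−i)/17, so the expected wait for the next new type is 17/(17−i).
E = 17/17 + 17/16 + 17/15 + 17/14 + 17/13 + 17/12 + 17/11 + 17/10 + 17/9 + 17/8 + 17/7 + 17/6 + 17/5 + 17/4 + 17/3 + 17/2 + 17/1 = 42142223/720720 ≈ 58.472.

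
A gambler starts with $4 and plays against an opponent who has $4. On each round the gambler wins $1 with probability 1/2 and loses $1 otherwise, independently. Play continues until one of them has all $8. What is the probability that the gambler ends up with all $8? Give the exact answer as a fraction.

1/2

With a fair step, P(i) = ½P(i−1) + ½P(i+1) with P(0)=0, P(8)=1 has the linear solution P(i) = i/8.
P(4) = 4/8 = 1/2.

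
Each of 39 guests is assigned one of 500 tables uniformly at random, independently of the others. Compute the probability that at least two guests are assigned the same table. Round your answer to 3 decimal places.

0.782

It's easier to compute the probability that all 39 are distinct.
P(all distinct) = 500/500 · 499/500 · ··· · 462/500 ≈ 0.218.
So the probability of at least one match is 1 − 0.218 = 0.782.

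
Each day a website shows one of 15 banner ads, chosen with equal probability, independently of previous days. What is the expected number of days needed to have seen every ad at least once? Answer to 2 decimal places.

49.77

After i distinct types are collected, each trial gives a new one with probability (15−i)/15, so the expected wait for the next new type is 15/(15−i).
E = 15/15 + 15/14 + 15/13 + 15/12 + 15/11 + 15/10 + 15/9 + 15/8 + 15/7 + 15/6 + 15/5 + 15/4 + 15/3 + 15/2 + 15/1 = 1195757/24024 ≈ 49.77.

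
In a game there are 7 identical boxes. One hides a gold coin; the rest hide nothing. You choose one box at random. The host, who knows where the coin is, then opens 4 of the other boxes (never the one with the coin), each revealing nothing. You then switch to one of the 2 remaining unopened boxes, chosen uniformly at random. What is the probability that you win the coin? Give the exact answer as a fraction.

3/7

Your original box holds the coin with probability 1/7, so the other 6 collectively hold it with probability 6/7.
The host can always find 4 empty boxes to open, so the reveals don't change that 6/7; it is now spread over the 2 remaining unopened boxes.
P(win by switching) = (6/7) · (1/2) = 3/7.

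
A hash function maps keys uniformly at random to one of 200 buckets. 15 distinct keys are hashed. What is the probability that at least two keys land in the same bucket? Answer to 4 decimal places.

0.4162

It's easier to compute the probability that all 15 are distinct.
P(all distinct) = 200/200 · 199/200 · ··· · 186/200 ≈ 0.5838.
So the probability of at least one match is 1 − 0.5838 = 0.4162.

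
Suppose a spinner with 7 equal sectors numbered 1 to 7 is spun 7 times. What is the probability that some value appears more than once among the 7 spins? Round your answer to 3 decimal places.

P(all 7 different) = 7/7 · 6/7 · ··· · 1/7 ≈ 0.006.
P(at least two equal) = 1 − 0.006 = 0.994.

0.994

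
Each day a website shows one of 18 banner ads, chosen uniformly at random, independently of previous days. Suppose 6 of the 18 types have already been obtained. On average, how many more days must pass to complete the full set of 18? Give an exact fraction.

Starting from 6 distinct types, each trial gives a new one with probability (18−i)/18 when i types are held, so the wait for the next new type is 18/(18−i).
E = 18/12 + 18/11 + 18/10 + 18/9 + 18/8 + 18/7 + 18/6 + 18/5 + 18/4 + 18/3 + 18/2 + 18/1 = 86021/1540.

86021/1540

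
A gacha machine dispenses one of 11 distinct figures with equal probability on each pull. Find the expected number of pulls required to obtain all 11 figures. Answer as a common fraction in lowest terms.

83711/2520

After i distinct types are collected, each trial gives a new one with probability (11−i)/11, so the expected wait for the next new type is 11/(11−i).
E = 11/11 + 11/10 + 11/9 + 11/8 + 11/7 + 11/6 + 11/5 + 11/4 + 11/3 + 11/2 + 11/1 = 83711/2520.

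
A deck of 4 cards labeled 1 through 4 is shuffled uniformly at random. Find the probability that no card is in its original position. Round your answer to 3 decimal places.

This is the derangement probability: permutations of 4 with no fixed point.
D(4) = 4! · (1 − 1/1! + 1/2! − ··· + (−1)^4/4!) = 9.
P = 9/24 = 3/8 ≈ 0.375.

0.375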